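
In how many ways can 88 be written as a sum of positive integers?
44108109

p(n) counts ways to write n as a sum of positive integers (order ignored).
Euler's pentagonal recurrence: p(k) = p(k-1) + p(k-2) - p(k-5) - p(k-7) + p(k-12) + p(k-15) - ... (offsets j(3j∓1)/2, signs ++--, p(0)=1, p(<0)=0).
DP table for k = 0..87: p(0)=1, p(1)=1, p(2)=2, p(3)=3, p(4)=5, p(5)=7, p(6)=11, p(7)=15, p(8)=22, p(9)=30, p(10)=42, p(11)=56, p(12)=77, p(13)=101, p(14)=135, p(15)=176, p(16)=231, p(17)=297, p(18)=385, p(19)=490, p(20)=627, p(21)=792, p(22)=1002, p(23)=1255, p(24)=1575, p(25)=1958, p(26)=2436, p(27)=3010, p(28)=3718, p(29)=4565, p(30)=5604, p(31)=6842, p(32)=8349, p(33)=10143, p(34)=12310, p(35)=14883, p(36)=17977, p(37)=21637, p(38)=26015, p(39)=31185, p(40)=37338, p(41)=44583, p(42)=53174, p(43)=63261, p(44)=75175, p(45)=89134, p(46)=105558, p(47)=124754, p(48)=147273, p(49)=173525, p(50)=204226, p(51)=239943, p(52)=281589, p(53)=329931, p(54)=386155, p(55)=451276, p(56)=526823, p(57)=614154, p(58)=715220, p(59)=831820, p(60)=966467, p(61)=1121505, p(62)=1300156, p(63)=1505499, p(64)=1741630, p(65)=2012558, p(66)=2323520, p(67)=2679689, p(68)=3087735, p(69)=3554345, p(70)=4087968, p(71)=4697205, p(72)=5392783, p(73)=6185689, p(74)=7089500, p(75)=8118264, p(76)=9289091, p(77)=10619863, p(78)=12132164, p(79)=13848650, p(80)=15796476, p(81)=18004327, p(82)=20506255, p(83)=23338469, p(84)=26543660, p(85)=30167357, p(86)=34262962, p(87)=38887673.
Final step: p(88) = p(87) + p(86) - p(83) - p(81) + p(76) + p(73) - p(66) - p(62) + p(53) + p(48) - p(37) - p(31) + p(18) + p(11)
= 38887673 + 34262962 - 23338469 - 18004327 + 9289091 + 6185689 - 2323520 - 1300156 + 329931 + 147273 - 21637 - 6842 + 385 + 56
= 44108109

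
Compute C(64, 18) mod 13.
9

Using Lucas' theorem:
Write n=64 and k=18 in base 13:
n in base 13: [4, 12]
k in base 13: [1, 5]
C(64,18) mod 13 = ∏ C(n_i, k_i) mod 13
Digit binomials (mod 13): C(4,1) = 4; C(12,5) = 792 ≡ 12
Product: 4 × 12 = 48 ≡ 9 (mod 13)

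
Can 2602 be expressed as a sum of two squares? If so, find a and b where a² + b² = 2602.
1² + 51² (a=1, b=51)

Factorization: 2602 = 2 × 1301
By Fermat: n is sum of two squares iff every prime p ≡ 3 (mod 4) appears to even power.
All primes ≡ 3 (mod 4) appear to even power.
Search a = 0, 1, 2, … for 2602 - a² a perfect square: first hit at a = 1: 2602 - 1 = 2601 = 51².
2602 = 1² + 51² = 1 + 2601 ✓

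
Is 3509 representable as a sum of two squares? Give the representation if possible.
22² + 55² (a=22, b=55)

Factorization: 3509 = 11^2 × 29
By Fermat: n is sum of two squares iff every prime p ≡ 3 (mod 4) appears to even power.
All primes ≡ 3 (mod 4) appear to even power.
Search a = 0, 1, 2, … for 3509 - a² a perfect square: first hit at a = 22: 3509 - 484 = 3025 = 55².
3509 = 22² + 55² = 484 + 3025 ✓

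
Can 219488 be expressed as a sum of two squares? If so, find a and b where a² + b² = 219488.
Not possible

Factorization: 219488 = 2^5 × 19^3
By Fermat: n is sum of two squares iff every prime p ≡ 3 (mod 4) appears to even power.
Prime(s) ≡ 3 (mod 4) with odd exponent: [(19, 3)]
Therefore 219488 cannot be expressed as a² + b².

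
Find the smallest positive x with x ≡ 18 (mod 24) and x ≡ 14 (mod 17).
354

Using Chinese Remainder Theorem:
M = 24 × 17 = 408
M1 = 17, M2 = 24
y1 = 17^(-1) mod 24 = 17
y2 = 24^(-1) mod 17 = 5
x = (18×17×17 + 14×24×5) mod 408 = 354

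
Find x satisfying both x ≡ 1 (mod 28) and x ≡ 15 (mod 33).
477

Using Chinese Remainder Theorem:
M = 28 × 33 = 924
M1 = 33, M2 = 28
y1 = 33^(-1) mod 28 = 17
y2 = 28^(-1) mod 33 = 13
x = (1×33×17 + 15×28×13) mod 924 = 477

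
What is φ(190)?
72

190 = 2 × 5 × 19
φ(n) = n × ∏(1 - 1/p) for each prime p dividing n
φ(190) = 190 × (1 - 1/2) × (1 - 1/5) × (1 - 1/19) = 72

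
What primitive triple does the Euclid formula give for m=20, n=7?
(351, 280, 449)

Euclid's formula: a = m² - n², b = 2mn, c = m² + n²
m = 20, n = 7
a = 20² - 7² = 400 - 49 = 351
b = 2 × 20 × 7 = 280
c = 20² + 7² = 400 + 49 = 449
Verification: 351² + 280² = 123201 + 78400 = 201601 = 449² ✓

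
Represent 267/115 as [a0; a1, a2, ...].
[2; 3, 9, 4]

Euclidean algorithm steps:
267 = 2 × 115 + 37
115 = 3 × 37 + 4
37 = 9 × 4 + 1
4 = 4 × 1 + 0
Continued fraction: [2; 3, 9, 4]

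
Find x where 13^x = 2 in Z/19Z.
11

Baby-step giant-step with step n = ⌈√19⌉ = 5.
Baby steps 13^j mod 19 (j:value) for j=0..4: 0:1, 1:13, 2:17, 3:12, 4:4.
Giant-step multiplier: 13^(-5) ≡ 13^(18-5) = 13^13 ≡ 15 (mod 19).
Giant steps γ_i = 2·15^i mod 19: γ_0=2, γ_1=11, γ_2=13 (in table at j=1).
x = i·n + j = 2·5 + 1 = 11.
Check: 13^11 ≡ 2 (mod 19).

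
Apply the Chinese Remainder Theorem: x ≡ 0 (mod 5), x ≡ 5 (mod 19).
5

Using Chinese Remainder Theorem:
M = 5 × 19 = 95
M1 = 19, M2 = 5
y1 = 19^(-1) mod 5 = 4
y2 = 5^(-1) mod 19 = 4
x = (0×19×4 + 5×5×4) mod 95 = 5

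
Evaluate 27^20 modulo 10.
1

Repeated squaring. Binary of 20 = 10100.
27^1 ≡ 7 (mod 10); 27^2 ≡ 9 (mod 10); 27^4 ≡ 1 (mod 10); 27^8 ≡ 1 (mod 10); 27^16 ≡ 1 (mod 10)
27^20 = 27^4 × 27^16 ≡ 1 (mod 10)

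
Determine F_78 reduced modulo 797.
151

Matrix identity: Q^n = [[F_(n+1), F_n], [F_n, F_(n-1)]] with Q = [[1,1],[1,0]].
n = 78 = 1001110₂. Square-and-multiply, entries mod 797:
Q^1 = [[1,1],[1,0]]
Q^2 = (Q^1)² = [[2,1],[1,1]]
Q^4 = (Q^2)² = [[5,3],[3,2]]
Q^9 = (Q^4)²·Q = [[55,34],[34,21]]
Q^19 = (Q^9)²·Q = [[389,196],[196,193]]
Q^39 = (Q^19)²·Q = [[152,51],[51,101]]
Q^78 = (Q^39)² = [[201,151],[151,50]]
F_78 mod 797 = Q^78[0][1] = 151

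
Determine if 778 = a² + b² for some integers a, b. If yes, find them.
7² + 27² (a=7, b=27)

Factorization: 778 = 2 × 389
By Fermat: n is sum of two squares iff every prime p ≡ 3 (mod 4) appears to even power.
All primes ≡ 3 (mod 4) appear to even power.
Search a = 0, 1, 2, … for 778 - a² a perfect square: first hit at a = 7: 778 - 49 = 729 = 27².
778 = 7² + 27² = 49 + 729 ✓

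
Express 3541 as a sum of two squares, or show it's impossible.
25² + 54² (a=25, b=54)

Factorization: 3541 = 3541
By Fermat: n is sum of two squares iff every prime p ≡ 3 (mod 4) appears to even power.
All primes ≡ 3 (mod 4) appear to even power.
Search a = 0, 1, 2, … for 3541 - a² a perfect square: first hit at a = 25: 3541 - 625 = 2916 = 54².
3541 = 25² + 54² = 625 + 2916 ✓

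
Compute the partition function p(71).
4697205

p(n) counts ways to write n as a sum of positive integers (order ignored).
Euler's pentagonal recurrence: p(k) = p(k-1) + p(k-2) - p(k-5) - p(k-7) + p(k-12) + p(k-15) - ... (offsets j(3j∓1)/2, signs ++--, p(0)=1, p(<0)=0).
DP table for k = 0..70: p(0)=1, p(1)=1, p(2)=2, p(3)=3, p(4)=5, p(5)=7, p(6)=11, p(7)=15, p(8)=22, p(9)=30, p(10)=42, p(11)=56, p(12)=77, p(13)=101, p(14)=135, p(15)=176, p(16)=231, p(17)=297, p(18)=385, p(19)=490, p(20)=627, p(21)=792, p(22)=1002, p(23)=1255, p(24)=1575, p(25)=1958, p(26)=2436, p(27)=3010, p(28)=3718, p(29)=4565, p(30)=5604, p(31)=6842, p(32)=8349, p(33)=10143, p(34)=12310, p(35)=14883, p(36)=17977, p(37)=21637, p(38)=26015, p(39)=31185, p(40)=37338, p(41)=44583, p(42)=53174, p(43)=63261, p(44)=75175, p(45)=89134, p(46)=105558, p(47)=124754, p(48)=147273, p(49)=173525, p(50)=204226, p(51)=239943, p(52)=281589, p(53)=329931, p(54)=386155, p(55)=451276, p(56)=526823, p(57)=614154, p(58)=715220, p(59)=831820, p(60)=966467, p(61)=1121505, p(62)=1300156, p(63)=1505499, p(64)=1741630, p(65)=2012558, p(66)=2323520, p(67)=2679689, p(68)=3087735, p(69)=3554345, p(70)=4087968.
Final step: p(71) = p(70) + p(69) - p(66) - p(64) + p(59) + p(56) - p(49) - p(45) + p(36) + p(31) - p(20) - p(14) + p(1)
= 4087968 + 3554345 - 2323520 - 1741630 + 831820 + 526823 - 173525 - 89134 + 17977 + 6842 - 627 - 135 + 1
= 4697205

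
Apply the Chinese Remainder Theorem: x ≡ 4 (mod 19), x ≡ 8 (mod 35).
498

Using Chinese Remainder Theorem:
M = 19 × 35 = 665
M1 = 35, M2 = 19
y1 = 35^(-1) mod 19 = 6
y2 = 19^(-1) mod 35 = 24
x = (4×35×6 + 8×19×24) mod 665 = 498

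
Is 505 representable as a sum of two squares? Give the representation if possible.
8² + 21² (a=8, b=21)

Factorization: 505 = 5 × 101
By Fermat: n is sum of two squares iff every prime p ≡ 3 (mod 4) appears to even power.
All primes ≡ 3 (mod 4) appear to even power.
Search a = 0, 1, 2, … for 505 - a² a perfect square: first hit at a = 8: 505 - 64 = 441 = 21².
505 = 8² + 21² = 64 + 441 ✓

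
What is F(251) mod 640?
569

Matrix identity: Q^n = [[F_(n+1), F_n], [F_n, F_(n-1)]] with Q = [[1,1],[1,0]].
n = 251 = 11111011₂. Square-and-multiply, entries mod 640:
Q^1 = [[1,1],[1,0]]
Q^3 = (Q^1)²·Q = [[3,2],[2,1]]
Q^7 = (Q^3)²·Q = [[21,13],[13,8]]
Q^15 = (Q^7)²·Q = [[347,610],[610,377]]
Q^31 = (Q^15)²·Q = [[389,349],[349,40]]
Q^62 = (Q^31)² = [[482,601],[601,521]]
Q^125 = (Q^62)²·Q = [[168,245],[245,563]]
Q^251 = (Q^125)²·Q = [[464,569],[569,535]]
F_251 mod 640 = Q^251[0][1] = 569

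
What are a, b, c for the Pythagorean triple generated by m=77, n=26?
(5253, 4004, 6605)

Euclid's formula: a = m² - n², b = 2mn, c = m² + n²
m = 77, n = 26
a = 77² - 26² = 5929 - 676 = 5253
b = 2 × 77 × 26 = 4004
c = 77² + 26² = 5929 + 676 = 6605
Verification: 5253² + 4004² = 27594009 + 16032016 = 43626025 = 6605² ✓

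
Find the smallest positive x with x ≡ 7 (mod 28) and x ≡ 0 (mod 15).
315

Using Chinese Remainder Theorem:
M = 28 × 15 = 420
M1 = 15, M2 = 28
y1 = 15^(-1) mod 28 = 15
y2 = 28^(-1) mod 15 = 7
x = (7×15×15 + 0×28×7) mod 420 = 315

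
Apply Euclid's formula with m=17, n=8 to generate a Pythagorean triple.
(225, 272, 353)

Euclid's formula: a = m² - n², b = 2mn, c = m² + n²
m = 17, n = 8
a = 17² - 8² = 289 - 64 = 225
b = 2 × 17 × 8 = 272
c = 17² + 8² = 289 + 64 = 353
Verification: 225² + 272² = 50625 + 73984 = 124609 = 353² ✓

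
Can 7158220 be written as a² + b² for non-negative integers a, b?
Not possible

Factorization: 7158220 = 2^2 × 5 × 71^3
By Fermat: n is sum of two squares iff every prime p ≡ 3 (mod 4) appears to even power.
Prime(s) ≡ 3 (mod 4) with odd exponent: [(71, 3)]
Therefore 7158220 cannot be expressed as a² + b².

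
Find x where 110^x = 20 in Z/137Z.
9

Baby-step giant-step with step n = ⌈√137⌉ = 12.
Baby steps 110^j mod 137 (j:value) for j=0..11: 0:1, 1:110, 2:44, 3:45, 4:18, 5:62, 6:107, 7:125, 8:50, 9:20, 10:8, 11:58.
h = 20 is already in the table at j=9, so x = 9.
Check: 110^9 ≡ 20 (mod 137).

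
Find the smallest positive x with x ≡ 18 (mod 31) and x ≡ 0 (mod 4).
80

Using Chinese Remainder Theorem:
M = 31 × 4 = 124
M1 = 4, M2 = 31
y1 = 4^(-1) mod 31 = 8
y2 = 31^(-1) mod 4 = 3
x = (18×4×8 + 0×31×3) mod 124 = 80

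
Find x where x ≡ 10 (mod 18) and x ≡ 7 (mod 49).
154

Using Chinese Remainder Theorem:
M = 18 × 49 = 882
M1 = 49, M2 = 18
y1 = 49^(-1) mod 18 = 7
y2 = 18^(-1) mod 49 = 30
x = (10×49×7 + 7×18×30) mod 882 = 154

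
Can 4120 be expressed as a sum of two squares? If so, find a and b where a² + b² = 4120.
Not possible

Factorization: 4120 = 2^3 × 5 × 103
By Fermat: n is sum of two squares iff every prime p ≡ 3 (mod 4) appears to even power.
Prime(s) ≡ 3 (mod 4) with odd exponent: [(103, 1)]
Therefore 4120 cannot be expressed as a² + b².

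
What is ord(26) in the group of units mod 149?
74

149 is prime, so ord(26) divides φ(149) = 148.
Divisors of 148: 1, 2, 4, 37, 74, 148.
Repeated squaring: 26^1 ≡ 26, 26^2 ≡ 80, 26^4 ≡ 142, 26^8 ≡ 49, 26^16 ≡ 17, 26^32 ≡ 140, 26^64 ≡ 81, 26^128 ≡ 5 (mod 149).
Test 26^d mod 149 for each divisor d in increasing order:
26^1 ≡ 26
26^2 ≡ 80
26^4 ≡ 142
26^37 = 26^32·26^4·26^1 ≡ 148
26^74 = 26^64·26^8·26^2 ≡ 1  ← first divisor giving 1
The order is 74.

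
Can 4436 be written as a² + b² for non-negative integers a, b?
44² + 50² (a=44, b=50)

Factorization: 4436 = 2^2 × 1109
By Fermat: n is sum of two squares iff every prime p ≡ 3 (mod 4) appears to even power.
All primes ≡ 3 (mod 4) appear to even power.
Search a = 0, 1, 2, … for 4436 - a² a perfect square: first hit at a = 44: 4436 - 1936 = 2500 = 50².
4436 = 44² + 50² = 1936 + 2500 ✓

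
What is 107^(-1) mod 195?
113

gcd(107, 195) = 1, so the inverse exists.
Extended Euclidean algorithm on (195, 107):
195 = 1 × 107 + 88  ⟹  88 = (1)·195 + (-1)·107
107 = 1 × 88 + 19  ⟹  19 = (-1)·195 + (2)·107
88 = 4 × 19 + 12  ⟹  12 = (5)·195 + (-9)·107
19 = 1 × 12 + 7  ⟹  7 = (-6)·195 + (11)·107
12 = 1 × 7 + 5  ⟹  5 = (11)·195 + (-20)·107
7 = 1 × 5 + 2  ⟹  2 = (-17)·195 + (31)·107
5 = 2 × 2 + 1  ⟹  1 = (45)·195 + (-82)·107
So (-82)·107 ≡ 1 (mod 195), i.e. 107^(-1) ≡ -82 ≡ 113 (mod 195).
Check: 107 × 113 = 12091 ≡ 1 (mod 195)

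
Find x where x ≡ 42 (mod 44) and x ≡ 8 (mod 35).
218

Using Chinese Remainder Theorem:
M = 44 × 35 = 1540
M1 = 35, M2 = 44
y1 = 35^(-1) mod 44 = 39
y2 = 44^(-1) mod 35 = 4
x = (42×35×39 + 8×44×4) mod 1540 = 218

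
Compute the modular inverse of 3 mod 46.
31

gcd(3, 46) = 1, so the inverse exists.
Extended Euclidean algorithm on (46, 3):
46 = 15 × 3 + 1  ⟹  1 = (1)·46 + (-15)·3
So (-15)·3 ≡ 1 (mod 46), i.e. 3^(-1) ≡ -15 ≡ 31 (mod 46).
Check: 3 × 31 = 93 ≡ 1 (mod 46)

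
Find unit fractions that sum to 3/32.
1/11 + 1/352

Greedy algorithm:
3/32: ceiling(32/3) = 11, use 1/11
1/352: ceiling(352/1) = 352, use 1/352
Result: 3/32 = 1/11 + 1/352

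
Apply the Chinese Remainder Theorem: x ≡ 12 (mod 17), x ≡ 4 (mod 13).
199

Using Chinese Remainder Theorem:
M = 17 × 13 = 221
M1 = 13, M2 = 17
y1 = 13^(-1) mod 17 = 4
y2 = 17^(-1) mod 13 = 10
x = (12×13×4 + 4×17×10) mod 221 = 199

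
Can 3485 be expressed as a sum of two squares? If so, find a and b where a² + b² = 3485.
2² + 59² (a=2, b=59)

Factorization: 3485 = 5 × 17 × 41
By Fermat: n is sum of two squares iff every prime p ≡ 3 (mod 4) appears to even power.
All primes ≡ 3 (mod 4) appear to even power.
Search a = 0, 1, 2, … for 3485 - a² a perfect square: first hit at a = 2: 3485 - 4 = 3481 = 59².
3485 = 2² + 59² = 4 + 3481 ✓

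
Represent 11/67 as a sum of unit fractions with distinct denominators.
1/7 + 1/47 + 1/22043

Greedy algorithm:
11/67: ceiling(67/11) = 7, use 1/7
10/469: ceiling(469/10) = 47, use 1/47
1/22043: ceiling(22043/1) = 22043, use 1/22043
Result: 11/67 = 1/7 + 1/47 + 1/22043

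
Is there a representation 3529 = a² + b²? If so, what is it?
35² + 48² (a=35, b=48)

Factorization: 3529 = 3529
By Fermat: n is sum of two squares iff every prime p ≡ 3 (mod 4) appears to even power.
All primes ≡ 3 (mod 4) appear to even power.
Search a = 0, 1, 2, … for 3529 - a² a perfect square: first hit at a = 35: 3529 - 1225 = 2304 = 48².
3529 = 35² + 48² = 1225 + 2304 ✓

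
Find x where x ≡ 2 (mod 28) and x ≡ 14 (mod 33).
674

Using Chinese Remainder Theorem:
M = 28 × 33 = 924
M1 = 33, M2 = 28
y1 = 33^(-1) mod 28 = 17
y2 = 28^(-1) mod 33 = 13
x = (2×33×17 + 14×28×13) mod 924 = 674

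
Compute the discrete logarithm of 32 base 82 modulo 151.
50

Baby-step giant-step with step n = ⌈√151⌉ = 13.
Baby steps 82^j mod 151 (j:value) for j=0..12: 0:1, 1:82, 2:80, 3:67, 4:58, 5:75, 6:110, 7:111, 8:42, 9:122, 10:38, 11:96, 12:20.
Giant-step multiplier: 82^(-13) ≡ 82^(150-13) = 82^137 ≡ 115 (mod 151).
Giant steps γ_i = 32·115^i mod 151: γ_0=32, γ_1=56, γ_2=98, γ_3=96 (in table at j=11).
x = i·n + j = 3·13 + 11 = 50.
Check: 82^50 ≡ 32 (mod 151).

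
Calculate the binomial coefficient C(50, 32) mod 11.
0

Using Lucas' theorem:
Write n=50 and k=32 in base 11:
n in base 11: [4, 6]
k in base 11: [2, 10]
C(50,32) mod 11 = ∏ C(n_i, k_i) mod 11
Digit binomials (mod 11): C(4,2) = 6; C(6,10) = 0 (k_i > n_i)
Product: 6 × 0 = 0 ≡ 0 (mod 11)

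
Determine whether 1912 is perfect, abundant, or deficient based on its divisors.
deficient

Proper divisors of 1912: sum = 1 + 2 + 4 + 8 + 239 + 478 + 956 = 1688
Since 1688 < 1912, 1912 is deficient.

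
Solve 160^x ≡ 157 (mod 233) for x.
132

Baby-step giant-step with step n = ⌈√233⌉ = 16.
Baby steps 160^j mod 233 (j:value) for j=0..15: 0:1, 1:160, 2:203, 3:93, 4:201, 5:6, 6:28, 7:53, 8:92, 9:41, 10:36, 11:168, 12:85, 13:86, 14:13, 15:216.
Giant-step multiplier: 160^(-16) ≡ 160^(232-16) = 160^216 ≡ 46 (mod 233).
Giant steps γ_i = 157·46^i mod 233: γ_0=157, γ_1=232, γ_2=187, γ_3=214, γ_4=58, γ_5=105, γ_6=170, γ_7=131, γ_8=201 (in table at j=4).
x = i·n + j = 8·16 + 4 = 132.
Check: 160^132 ≡ 157 (mod 233).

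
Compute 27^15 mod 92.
3

Repeated squaring. Binary of 15 = 1111.
27^1 ≡ 27 (mod 92); 27^2 ≡ 85 (mod 92); 27^4 ≡ 49 (mod 92); 27^8 ≡ 9 (mod 92)
27^15 = 27^1 × 27^2 × 27^4 × 27^8 ≡ 3 (mod 92)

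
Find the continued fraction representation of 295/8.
[36; 1, 7]

Euclidean algorithm steps:
295 = 36 × 8 + 7
8 = 1 × 7 + 1
7 = 7 × 1 + 0
Continued fraction: [36; 1, 7]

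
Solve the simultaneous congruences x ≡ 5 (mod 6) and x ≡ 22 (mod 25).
47

Using Chinese Remainder Theorem:
M = 6 × 25 = 150
M1 = 25, M2 = 6
y1 = 25^(-1) mod 6 = 1
y2 = 6^(-1) mod 25 = 21
x = (5×25×1 + 22×6×21) mod 150 = 47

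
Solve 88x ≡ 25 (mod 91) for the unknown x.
x ≡ 22 (mod 91)

gcd(88, 91) = 1, which divides 25, so solutions exist.
Find 88^(-1) mod 91 by the extended Euclidean algorithm:
91 = 1 × 88 + 3  ⟹  3 = (1)·91 + (-1)·88
88 = 29 × 3 + 1  ⟹  1 = (-29)·91 + (30)·88
So (30)·88 ≡ 1 (mod 91), i.e. 88^(-1) ≡ 30 (mod 91).
x ≡ 30 × 25 = 750 ≡ 22 (mod 91).
Check: 88 × 22 = 1936 ≡ 25 (mod 91).
Unique solution: x ≡ 22 (mod 91)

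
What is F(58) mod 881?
376

Matrix identity: Q^n = [[F_(n+1), F_n], [F_n, F_(n-1)]] with Q = [[1,1],[1,0]].
n = 58 = 111010₂. Square-and-multiply, entries mod 881:
Q^1 = [[1,1],[1,0]]
Q^3 = (Q^1)²·Q = [[3,2],[2,1]]
Q^7 = (Q^3)²·Q = [[21,13],[13,8]]
Q^14 = (Q^7)² = [[610,377],[377,233]]
Q^29 = (Q^14)²·Q = [[376,606],[606,651]]
Q^58 = (Q^29)² = [[275,376],[376,780]]
F_58 mod 881 = Q^58[0][1] = 376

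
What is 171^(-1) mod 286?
189

gcd(171, 286) = 1, so the inverse exists.
Extended Euclidean algorithm on (286, 171):
286 = 1 × 171 + 115  ⟹  115 = (1)·286 + (-1)·171
171 = 1 × 115 + 56  ⟹  56 = (-1)·286 + (2)·171
115 = 2 × 56 + 3  ⟹  3 = (3)·286 + (-5)·171
56 = 18 × 3 + 2  ⟹  2 = (-55)·286 + (92)·171
3 = 1 × 2 + 1  ⟹  1 = (58)·286 + (-97)·171
So (-97)·171 ≡ 1 (mod 286), i.e. 171^(-1) ≡ -97 ≡ 189 (mod 286).
Check: 171 × 189 = 32319 ≡ 1 (mod 286)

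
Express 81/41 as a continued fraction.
[1; 1, 40]

Euclidean algorithm steps:
81 = 1 × 41 + 40
41 = 1 × 40 + 1
40 = 40 × 1 + 0
Continued fraction: [1; 1, 40]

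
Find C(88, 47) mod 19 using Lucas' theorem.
9

Using Lucas' theorem:
Write n=88 and k=47 in base 19:
n in base 19: [4, 12]
k in base 19: [2, 9]
C(88,47) mod 19 = ∏ C(n_i, k_i) mod 19
Digit binomials (mod 19): C(4,2) = 6; C(12,9) = 220 ≡ 11
Product: 6 × 11 = 66 ≡ 9 (mod 19)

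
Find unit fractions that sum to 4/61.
1/16 + 1/326 + 1/159088

Greedy algorithm:
4/61: ceiling(61/4) = 16, use 1/16
3/976: ceiling(976/3) = 326, use 1/326
1/159088: ceiling(159088/1) = 159088, use 1/159088
Result: 4/61 = 1/16 + 1/326 + 1/159088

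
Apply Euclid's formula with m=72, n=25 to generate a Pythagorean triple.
(4559, 3600, 5809)

Euclid's formula: a = m² - n², b = 2mn, c = m² + n²
m = 72, n = 25
a = 72² - 25² = 5184 - 625 = 4559
b = 2 × 72 × 25 = 3600
c = 72² + 25² = 5184 + 625 = 5809
Verification: 4559² + 3600² = 20784481 + 12960000 = 33744481 = 5809² ✓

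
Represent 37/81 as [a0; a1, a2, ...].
[0; 2, 5, 3, 2]

Euclidean algorithm steps:
37 = 0 × 81 + 37
81 = 2 × 37 + 7
37 = 5 × 7 + 2
7 = 3 × 2 + 1
2 = 2 × 1 + 0
Continued fraction: [0; 2, 5, 3, 2]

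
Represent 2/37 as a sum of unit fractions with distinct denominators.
1/19 + 1/703

Greedy algorithm:
2/37: ceiling(37/2) = 19, use 1/19
1/703: ceiling(703/1) = 703, use 1/703
Result: 2/37 = 1/19 + 1/703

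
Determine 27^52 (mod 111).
84

Repeated squaring. Binary of 52 = 110100.
27^1 ≡ 27 (mod 111); 27^2 ≡ 63 (mod 111); 27^4 ≡ 84 (mod 111); 27^8 ≡ 63 (mod 111); 27^16 ≡ 84 (mod 111); 27^32 ≡ 63 (mod 111)
27^52 = 27^4 × 27^16 × 27^32 ≡ 84 (mod 111)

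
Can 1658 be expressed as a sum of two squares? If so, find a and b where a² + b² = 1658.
17² + 37² (a=17, b=37)

Factorization: 1658 = 2 × 829
By Fermat: n is sum of two squares iff every prime p ≡ 3 (mod 4) appears to even power.
All primes ≡ 3 (mod 4) appear to even power.
Search a = 0, 1, 2, … for 1658 - a² a perfect square: first hit at a = 17: 1658 - 289 = 1369 = 37².
1658 = 17² + 37² = 289 + 1369 ✓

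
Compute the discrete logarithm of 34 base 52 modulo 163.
50

Baby-step giant-step with step n = ⌈√163⌉ = 13.
Baby steps 52^j mod 163 (j:value) for j=0..12: 0:1, 1:52, 2:96, 3:102, 4:88, 5:12, 6:135, 7:11, 8:83, 9:78, 10:144, 11:153, 12:132.
Giant-step multiplier: 52^(-13) ≡ 52^(162-13) = 52^149 ≡ 154 (mod 163).
Giant steps γ_i = 34·154^i mod 163: γ_0=34, γ_1=20, γ_2=146, γ_3=153 (in table at j=11).
x = i·n + j = 3·13 + 11 = 50.
Check: 52^50 ≡ 34 (mod 163).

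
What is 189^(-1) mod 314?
211

gcd(189, 314) = 1, so the inverse exists.
Extended Euclidean algorithm on (314, 189):
314 = 1 × 189 + 125  ⟹  125 = (1)·314 + (-1)·189
189 = 1 × 125 + 64  ⟹  64 = (-1)·314 + (2)·189
125 = 1 × 64 + 61  ⟹  61 = (2)·314 + (-3)·189
64 = 1 × 61 + 3  ⟹  3 = (-3)·314 + (5)·189
61 = 20 × 3 + 1  ⟹  1 = (62)·314 + (-103)·189
So (-103)·189 ≡ 1 (mod 314), i.e. 189^(-1) ≡ -103 ≡ 211 (mod 314).
Check: 189 × 211 = 39879 ≡ 1 (mod 314)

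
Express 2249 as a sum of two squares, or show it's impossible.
20² + 43² (a=20, b=43)

Factorization: 2249 = 13 × 173
By Fermat: n is sum of two squares iff every prime p ≡ 3 (mod 4) appears to even power.
All primes ≡ 3 (mod 4) appear to even power.
Search a = 0, 1, 2, … for 2249 - a² a perfect square: first hit at a = 20: 2249 - 400 = 1849 = 43².
2249 = 20² + 43² = 400 + 1849 ✓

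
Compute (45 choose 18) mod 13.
5

Using Lucas' theorem:
Write n=45 and k=18 in base 13:
n in base 13: [3, 6]
k in base 13: [1, 5]
C(45,18) mod 13 = ∏ C(n_i, k_i) mod 13
Digit binomials (mod 13): C(3,1) = 3; C(6,5) = 6
Product: 3 × 6 = 18 ≡ 5 (mod 13)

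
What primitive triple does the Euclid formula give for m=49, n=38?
(957, 3724, 3845)

Euclid's formula: a = m² - n², b = 2mn, c = m² + n²
m = 49, n = 38
a = 49² - 38² = 2401 - 1444 = 957
b = 2 × 49 × 38 = 3724
c = 49² + 38² = 2401 + 1444 = 3845
Verification: 957² + 3724² = 915849 + 13868176 = 14784025 = 3845² ✓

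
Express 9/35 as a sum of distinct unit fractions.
1/4 + 1/140

Greedy algorithm:
9/35: ceiling(35/9) = 4, use 1/4
1/140: ceiling(140/1) = 140, use 1/140
Result: 9/35 = 1/4 + 1/140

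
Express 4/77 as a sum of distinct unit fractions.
1/20 + 1/514 + 1/395780

Greedy algorithm:
4/77: ceiling(77/4) = 20, use 1/20
3/1540: ceiling(1540/3) = 514, use 1/514
1/395780: ceiling(395780/1) = 395780, use 1/395780
Result: 4/77 = 1/20 + 1/514 + 1/395780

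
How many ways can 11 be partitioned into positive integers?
56

p(n) counts ways to write n as a sum of positive integers (order ignored).
Euler's pentagonal recurrence: p(k) = p(k-1) + p(k-2) - p(k-5) - p(k-7) + p(k-12) + p(k-15) - ... (offsets j(3j∓1)/2, signs ++--, p(0)=1, p(<0)=0).
DP table for k = 0..10: p(0)=1, p(1)=1, p(2)=2, p(3)=3, p(4)=5, p(5)=7, p(6)=11, p(7)=15, p(8)=22, p(9)=30, p(10)=42.
Final step: p(11) = p(10) + p(9) - p(6) - p(4)
= 42 + 30 - 11 - 5
= 56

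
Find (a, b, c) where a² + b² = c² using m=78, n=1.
(6083, 156, 6085)

Euclid's formula: a = m² - n², b = 2mn, c = m² + n²
m = 78, n = 1
a = 78² - 1² = 6084 - 1 = 6083
b = 2 × 78 × 1 = 156
c = 78² + 1² = 6084 + 1 = 6085
Verification: 6083² + 156² = 37002889 + 24336 = 37027225 = 6085² ✓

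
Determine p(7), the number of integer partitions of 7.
15

p(n) counts ways to write n as a sum of positive integers (order ignored).
Examples: 7; 6 + 1; 5 + 2; 5 + 1 + 1; 4 + 3; ... (15 total)
p(7) = 15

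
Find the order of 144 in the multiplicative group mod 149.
74

149 is prime, so ord(144) divides φ(149) = 148.
Divisors of 148: 1, 2, 4, 37, 74, 148.
Repeated squaring: 144^1 ≡ 144, 144^2 ≡ 25, 144^4 ≡ 29, 144^8 ≡ 96, 144^16 ≡ 127, 144^32 ≡ 37, 144^64 ≡ 28, 144^128 ≡ 39 (mod 149).
Test 144^d mod 149 for each divisor d in increasing order:
144^1 ≡ 144
144^2 ≡ 25
144^4 ≡ 29
144^37 = 144^32·144^4·144^1 ≡ 148
144^74 = 144^64·144^8·144^2 ≡ 1  ← first divisor giving 1
The order is 74.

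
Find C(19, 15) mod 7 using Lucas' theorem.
5

Using Lucas' theorem:
Write n=19 and k=15 in base 7:
n in base 7: [2, 5]
k in base 7: [2, 1]
C(19,15) mod 7 = ∏ C(n_i, k_i) mod 7
Digit binomials (mod 7): C(2,2) = 1; C(5,1) = 5
Product: 1 × 5 = 5 ≡ 5 (mod 7)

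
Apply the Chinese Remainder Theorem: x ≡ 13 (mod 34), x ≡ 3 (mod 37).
965

Using Chinese Remainder Theorem:
M = 34 × 37 = 1258
M1 = 37, M2 = 34
y1 = 37^(-1) mod 34 = 23
y2 = 34^(-1) mod 37 = 12
x = (13×37×23 + 3×34×12) mod 1258 = 965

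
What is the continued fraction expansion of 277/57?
[4; 1, 6, 8]

Euclidean algorithm steps:
277 = 4 × 57 + 49
57 = 1 × 49 + 8
49 = 6 × 8 + 1
8 = 8 × 1 + 0
Continued fraction: [4; 1, 6, 8]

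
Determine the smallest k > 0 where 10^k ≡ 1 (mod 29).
28

29 is prime, so ord(10) divides φ(29) = 28.
Divisors of 28: 1, 2, 4, 7, 14, 28.
Repeated squaring: 10^1 ≡ 10, 10^2 ≡ 13, 10^4 ≡ 24, 10^8 ≡ 25, 10^16 ≡ 16 (mod 29).
Test 10^d mod 29 for each divisor d in increasing order:
10^1 ≡ 10
10^2 ≡ 13
10^4 ≡ 24
10^7 = 10^4·10^2·10^1 ≡ 17
10^14 = 10^8·10^4·10^2 ≡ 28
10^28 = 10^16·10^8·10^4 ≡ 1  ← first divisor giving 1
The order is 28.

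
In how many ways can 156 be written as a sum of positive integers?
73232243759

p(n) counts ways to write n as a sum of positive integers (order ignored).
Euler's pentagonal recurrence: p(k) = p(k-1) + p(k-2) - p(k-5) - p(k-7) + p(k-12) + p(k-15) - ... (offsets j(3j∓1)/2, signs ++--, p(0)=1, p(<0)=0).
DP table for k = 0..155: p(0)=1, p(1)=1, p(2)=2, p(3)=3, p(4)=5, p(5)=7, p(6)=11, p(7)=15, p(8)=22, p(9)=30, p(10)=42, p(11)=56, p(12)=77, p(13)=101, p(14)=135, p(15)=176, p(16)=231, p(17)=297, p(18)=385, p(19)=490, p(20)=627, p(21)=792, p(22)=1002, p(23)=1255, p(24)=1575, p(25)=1958, p(26)=2436, p(27)=3010, p(28)=3718, p(29)=4565, p(30)=5604, p(31)=6842, p(32)=8349, p(33)=10143, p(34)=12310, p(35)=14883, p(36)=17977, p(37)=21637, p(38)=26015, p(39)=31185, p(40)=37338, p(41)=44583, p(42)=53174, p(43)=63261, p(44)=75175, p(45)=89134, p(46)=105558, p(47)=124754, p(48)=147273, p(49)=173525, p(50)=204226, p(51)=239943, p(52)=281589, p(53)=329931, p(54)=386155, p(55)=451276, p(56)=526823, p(57)=614154, p(58)=715220, p(59)=831820, p(60)=966467, p(61)=1121505, p(62)=1300156, p(63)=1505499, p(64)=1741630, p(65)=2012558, p(66)=2323520, p(67)=2679689, p(68)=3087735, p(69)=3554345, p(70)=4087968, p(71)=4697205, p(72)=5392783, p(73)=6185689, p(74)=7089500, p(75)=8118264, p(76)=9289091, p(77)=10619863, p(78)=12132164, p(79)=13848650, p(80)=15796476, p(81)=18004327, p(82)=20506255, p(83)=23338469, p(84)=26543660, p(85)=30167357, p(86)=34262962, p(87)=38887673, p(88)=44108109, p(89)=49995925, p(90)=56634173, p(91)=64112359, p(92)=72533807, p(93)=82010177, p(94)=92669720, p(95)=104651419, p(96)=118114304, p(97)=133230930, p(98)=150198136, p(99)=169229875, p(100)=190569292, p(101)=214481126, p(102)=241265379, p(103)=271248950, p(104)=304801365, p(105)=342325709, p(106)=384276336, p(107)=431149389, p(108)=483502844, p(109)=541946240, p(110)=607163746, p(111)=679903203, p(112)=761002156, p(113)=851376628, p(114)=952050665, p(115)=1064144451, p(116)=1188908248, p(117)=1327710076, p(118)=1482074143, p(119)=1653668665, p(120)=1844349560, p(121)=2056148051, p(122)=2291320912, p(123)=2552338241, p(124)=2841940500, p(125)=3163127352, p(126)=3519222692, p(127)=3913864295, p(128)=4351078600, p(129)=4835271870, p(130)=5371315400, p(131)=5964539504, p(132)=6620830889, p(133)=7346629512, p(134)=8149040695, p(135)=9035836076, p(136)=10015581680, p(137)=11097645016, p(138)=12292341831, p(139)=13610949895, p(140)=15065878135, p(141)=16670689208, p(142)=18440293320, p(143)=20390982757, p(144)=22540654445, p(145)=24908858009, p(146)=27517052599, p(147)=30388671978, p(148)=33549419497, p(149)=37027355200, p(150)=40853235313, p(151)=45060624582, p(152)=49686288421, p(153)=54770336324, p(154)=60356673280, p(155)=66493182097.
Final step: p(156) = p(155) + p(154) - p(151) - p(149) + p(144) + p(141) - p(134) - p(130) + p(121) + p(116) - p(105) - p(99) + p(86) + p(79) - p(64) - p(56) + p(39) + p(30) - p(11) - p(1)
= 66493182097 + 60356673280 - 45060624582 - 37027355200 + 22540654445 + 16670689208 - 8149040695 - 5371315400 + 2056148051 + 1188908248 - 342325709 - 169229875 + 34262962 + 13848650 - 1741630 - 526823 + 31185 + 5604 - 56 - 1
= 73232243759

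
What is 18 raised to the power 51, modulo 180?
72

Repeated squaring. Binary of 51 = 110011.
18^1 ≡ 18 (mod 180); 18^2 ≡ 144 (mod 180); 18^4 ≡ 36 (mod 180); 18^8 ≡ 36 (mod 180); 18^16 ≡ 36 (mod 180); 18^32 ≡ 36 (mod 180)
18^51 = 18^1 × 18^2 × 18^16 × 18^32 ≡ 72 (mod 180)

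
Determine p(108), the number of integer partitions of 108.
483502844

p(n) counts ways to write n as a sum of positive integers (order ignored).
Euler's pentagonal recurrence: p(k) = p(k-1) + p(k-2) - p(k-5) - p(k-7) + p(k-12) + p(k-15) - ... (offsets j(3j∓1)/2, signs ++--, p(0)=1, p(<0)=0).
DP table for k = 0..107: p(0)=1, p(1)=1, p(2)=2, p(3)=3, p(4)=5, p(5)=7, p(6)=11, p(7)=15, p(8)=22, p(9)=30, p(10)=42, p(11)=56, p(12)=77, p(13)=101, p(14)=135, p(15)=176, p(16)=231, p(17)=297, p(18)=385, p(19)=490, p(20)=627, p(21)=792, p(22)=1002, p(23)=1255, p(24)=1575, p(25)=1958, p(26)=2436, p(27)=3010, p(28)=3718, p(29)=4565, p(30)=5604, p(31)=6842, p(32)=8349, p(33)=10143, p(34)=12310, p(35)=14883, p(36)=17977, p(37)=21637, p(38)=26015, p(39)=31185, p(40)=37338, p(41)=44583, p(42)=53174, p(43)=63261, p(44)=75175, p(45)=89134, p(46)=105558, p(47)=124754, p(48)=147273, p(49)=173525, p(50)=204226, p(51)=239943, p(52)=281589, p(53)=329931, p(54)=386155, p(55)=451276, p(56)=526823, p(57)=614154, p(58)=715220, p(59)=831820, p(60)=966467, p(61)=1121505, p(62)=1300156, p(63)=1505499, p(64)=1741630, p(65)=2012558, p(66)=2323520, p(67)=2679689, p(68)=3087735, p(69)=3554345, p(70)=4087968, p(71)=4697205, p(72)=5392783, p(73)=6185689, p(74)=7089500, p(75)=8118264, p(76)=9289091, p(77)=10619863, p(78)=12132164, p(79)=13848650, p(80)=15796476, p(81)=18004327, p(82)=20506255, p(83)=23338469, p(84)=26543660, p(85)=30167357, p(86)=34262962, p(87)=38887673, p(88)=44108109, p(89)=49995925, p(90)=56634173, p(91)=64112359, p(92)=72533807, p(93)=82010177, p(94)=92669720, p(95)=104651419, p(96)=118114304, p(97)=133230930, p(98)=150198136, p(99)=169229875, p(100)=190569292, p(101)=214481126, p(102)=241265379, p(103)=271248950, p(104)=304801365, p(105)=342325709, p(106)=384276336, p(107)=431149389.
Final step: p(108) = p(107) + p(106) - p(103) - p(101) + p(96) + p(93) - p(86) - p(82) + p(73) + p(68) - p(57) - p(51) + p(38) + p(31) - p(16) - p(8)
= 431149389 + 384276336 - 271248950 - 214481126 + 118114304 + 82010177 - 34262962 - 20506255 + 6185689 + 3087735 - 614154 - 239943 + 26015 + 6842 - 231 - 22
= 483502844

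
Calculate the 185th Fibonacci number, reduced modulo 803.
511

Matrix identity: Q^n = [[F_(n+1), F_n], [F_n, F_(n-1)]] with Q = [[1,1],[1,0]].
n = 185 = 10111001₂. Square-and-multiply, entries mod 803:
Q^1 = [[1,1],[1,0]]
Q^2 = (Q^1)² = [[2,1],[1,1]]
Q^5 = (Q^2)²·Q = [[8,5],[5,3]]
Q^11 = (Q^5)²·Q = [[144,89],[89,55]]
Q^23 = (Q^11)²·Q = [[597,552],[552,45]]
Q^46 = (Q^23)² = [[244,261],[261,786]]
Q^92 = (Q^46)² = [[783,628],[628,155]]
Q^185 = (Q^92)²·Q = [[173,511],[511,465]]
F_185 mod 803 = Q^185[0][1] = 511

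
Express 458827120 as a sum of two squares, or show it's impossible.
Not possible

Factorization: 458827120 = 2^4 × 5 × 179^3
By Fermat: n is sum of two squares iff every prime p ≡ 3 (mod 4) appears to even power.
Prime(s) ≡ 3 (mod 4) with odd exponent: [(179, 3)]
Therefore 458827120 cannot be expressed as a² + b².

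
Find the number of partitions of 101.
214481126

p(n) counts ways to write n as a sum of positive integers (order ignored).
Euler's pentagonal recurrence: p(k) = p(k-1) + p(k-2) - p(k-5) - p(k-7) + p(k-12) + p(k-15) - ... (offsets j(3j∓1)/2, signs ++--, p(0)=1, p(<0)=0).
DP table for k = 0..100: p(0)=1, p(1)=1, p(2)=2, p(3)=3, p(4)=5, p(5)=7, p(6)=11, p(7)=15, p(8)=22, p(9)=30, p(10)=42, p(11)=56, p(12)=77, p(13)=101, p(14)=135, p(15)=176, p(16)=231, p(17)=297, p(18)=385, p(19)=490, p(20)=627, p(21)=792, p(22)=1002, p(23)=1255, p(24)=1575, p(25)=1958, p(26)=2436, p(27)=3010, p(28)=3718, p(29)=4565, p(30)=5604, p(31)=6842, p(32)=8349, p(33)=10143, p(34)=12310, p(35)=14883, p(36)=17977, p(37)=21637, p(38)=26015, p(39)=31185, p(40)=37338, p(41)=44583, p(42)=53174, p(43)=63261, p(44)=75175, p(45)=89134, p(46)=105558, p(47)=124754, p(48)=147273, p(49)=173525, p(50)=204226, p(51)=239943, p(52)=281589, p(53)=329931, p(54)=386155, p(55)=451276, p(56)=526823, p(57)=614154, p(58)=715220, p(59)=831820, p(60)=966467, p(61)=1121505, p(62)=1300156, p(63)=1505499, p(64)=1741630, p(65)=2012558, p(66)=2323520, p(67)=2679689, p(68)=3087735, p(69)=3554345, p(70)=4087968, p(71)=4697205, p(72)=5392783, p(73)=6185689, p(74)=7089500, p(75)=8118264, p(76)=9289091, p(77)=10619863, p(78)=12132164, p(79)=13848650, p(80)=15796476, p(81)=18004327, p(82)=20506255, p(83)=23338469, p(84)=26543660, p(85)=30167357, p(86)=34262962, p(87)=38887673, p(88)=44108109, p(89)=49995925, p(90)=56634173, p(91)=64112359, p(92)=72533807, p(93)=82010177, p(94)=92669720, p(95)=104651419, p(96)=118114304, p(97)=133230930, p(98)=150198136, p(99)=169229875, p(100)=190569292.
Final step: p(101) = p(100) + p(99) - p(96) - p(94) + p(89) + p(86) - p(79) - p(75) + p(66) + p(61) - p(50) - p(44) + p(31) + p(24) - p(9) - p(1)
= 190569292 + 169229875 - 118114304 - 92669720 + 49995925 + 34262962 - 13848650 - 8118264 + 2323520 + 1121505 - 204226 - 75175 + 6842 + 1575 - 30 - 1
= 214481126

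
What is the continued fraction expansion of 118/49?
[2; 2, 2, 4, 2]

Euclidean algorithm steps:
118 = 2 × 49 + 20
49 = 2 × 20 + 9
20 = 2 × 9 + 2
9 = 4 × 2 + 1
2 = 2 × 1 + 0
Continued fraction: [2; 2, 2, 4, 2]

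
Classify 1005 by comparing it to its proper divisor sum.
deficient

Proper divisors of 1005: sum = 1 + 3 + 5 + 15 + 67 + 201 + 335 = 627
Since 627 < 1005, 1005 is deficient.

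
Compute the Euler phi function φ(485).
384

485 = 5 × 97
φ(n) = n × ∏(1 - 1/p) for each prime p dividing n
φ(485) = 485 × (1 - 1/5) × (1 - 1/97) = 384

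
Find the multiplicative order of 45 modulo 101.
50

101 is prime, so ord(45) divides φ(101) = 100.
Divisors of 100: 1, 2, 4, 5, 10, 20, 25, 50, 100.
Repeated squaring: 45^1 ≡ 45, 45^2 ≡ 5, 45^4 ≡ 25, 45^8 ≡ 19, 45^16 ≡ 58, 45^32 ≡ 31, 45^64 ≡ 52 (mod 101).
Test 45^d mod 101 for each divisor d in increasing order:
45^1 ≡ 45
45^2 ≡ 5
45^4 ≡ 25
45^5 = 45^4·45^1 ≡ 14
45^10 = 45^8·45^2 ≡ 95
45^20 = 45^16·45^4 ≡ 36
45^25 = 45^16·45^8·45^1 ≡ 100
45^50 = 45^32·45^16·45^2 ≡ 1  ← first divisor giving 1
The order is 50.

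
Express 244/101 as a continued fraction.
[2; 2, 2, 2, 8]

Euclidean algorithm steps:
244 = 2 × 101 + 42
101 = 2 × 42 + 17
42 = 2 × 17 + 8
17 = 2 × 8 + 1
8 = 8 × 1 + 0
Continued fraction: [2; 2, 2, 2, 8]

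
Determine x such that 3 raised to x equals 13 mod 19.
17

Baby-step giant-step with step n = ⌈√19⌉ = 5.
Baby steps 3^j mod 19 (j:value) for j=0..4: 0:1, 1:3, 2:9, 3:8, 4:5.
Giant-step multiplier: 3^(-5) ≡ 3^(18-5) = 3^13 ≡ 14 (mod 19).
Giant steps γ_i = 13·14^i mod 19: γ_0=13, γ_1=11, γ_2=2, γ_3=9 (in table at j=2).
x = i·n + j = 3·5 + 2 = 17.
Check: 3^17 ≡ 13 (mod 19).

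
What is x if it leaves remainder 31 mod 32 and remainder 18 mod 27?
639

Using Chinese Remainder Theorem:
M = 32 × 27 = 864
M1 = 27, M2 = 32
y1 = 27^(-1) mod 32 = 19
y2 = 32^(-1) mod 27 = 11
x = (31×27×19 + 18×32×11) mod 864 = 639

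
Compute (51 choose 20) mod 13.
10

Using Lucas' theorem:
Write n=51 and k=20 in base 13:
n in base 13: [3, 12]
k in base 13: [1, 7]
C(51,20) mod 13 = ∏ C(n_i, k_i) mod 13
Digit binomials (mod 13): C(3,1) = 3; C(12,7) = 792 ≡ 12
Product: 3 × 12 = 36 ≡ 10 (mod 13)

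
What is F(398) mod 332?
281

Matrix identity: Q^n = [[F_(n+1), F_n], [F_n, F_(n-1)]] with Q = [[1,1],[1,0]].
n = 398 = 110001110₂. Square-and-multiply, entries mod 332:
Q^1 = [[1,1],[1,0]]
Q^3 = (Q^1)²·Q = [[3,2],[2,1]]
Q^6 = (Q^3)² = [[13,8],[8,5]]
Q^12 = (Q^6)² = [[233,144],[144,89]]
Q^24 = (Q^12)² = [[325,220],[220,105]]
Q^49 = (Q^24)²·Q = [[289,309],[309,312]]
Q^99 = (Q^49)²·Q = [[175,54],[54,121]]
Q^199 = (Q^99)²·Q = [[57,9],[9,48]]
Q^398 = (Q^199)² = [[10,281],[281,61]]
F_398 mod 332 = Q^398[0][1] = 281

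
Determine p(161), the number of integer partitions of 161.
118159068427

p(n) counts ways to write n as a sum of positive integers (order ignored).
Euler's pentagonal recurrence: p(k) = p(k-1) + p(k-2) - p(k-5) - p(k-7) + p(k-12) + p(k-15) - ... (offsets j(3j∓1)/2, signs ++--, p(0)=1, p(<0)=0).
DP table for k = 0..160: p(0)=1, p(1)=1, p(2)=2, p(3)=3, p(4)=5, p(5)=7, p(6)=11, p(7)=15, p(8)=22, p(9)=30, p(10)=42, p(11)=56, p(12)=77, p(13)=101, p(14)=135, p(15)=176, p(16)=231, p(17)=297, p(18)=385, p(19)=490, p(20)=627, p(21)=792, p(22)=1002, p(23)=1255, p(24)=1575, p(25)=1958, p(26)=2436, p(27)=3010, p(28)=3718, p(29)=4565, p(30)=5604, p(31)=6842, p(32)=8349, p(33)=10143, p(34)=12310, p(35)=14883, p(36)=17977, p(37)=21637, p(38)=26015, p(39)=31185, p(40)=37338, p(41)=44583, p(42)=53174, p(43)=63261, p(44)=75175, p(45)=89134, p(46)=105558, p(47)=124754, p(48)=147273, p(49)=173525, p(50)=204226, p(51)=239943, p(52)=281589, p(53)=329931, p(54)=386155, p(55)=451276, p(56)=526823, p(57)=614154, p(58)=715220, p(59)=831820, p(60)=966467, p(61)=1121505, p(62)=1300156, p(63)=1505499, p(64)=1741630, p(65)=2012558, p(66)=2323520, p(67)=2679689, p(68)=3087735, p(69)=3554345, p(70)=4087968, p(71)=4697205, p(72)=5392783, p(73)=6185689, p(74)=7089500, p(75)=8118264, p(76)=9289091, p(77)=10619863, p(78)=12132164, p(79)=13848650, p(80)=15796476, p(81)=18004327, p(82)=20506255, p(83)=23338469, p(84)=26543660, p(85)=30167357, p(86)=34262962, p(87)=38887673, p(88)=44108109, p(89)=49995925, p(90)=56634173, p(91)=64112359, p(92)=72533807, p(93)=82010177, p(94)=92669720, p(95)=104651419, p(96)=118114304, p(97)=133230930, p(98)=150198136, p(99)=169229875, p(100)=190569292, p(101)=214481126, p(102)=241265379, p(103)=271248950, p(104)=304801365, p(105)=342325709, p(106)=384276336, p(107)=431149389, p(108)=483502844, p(109)=541946240, p(110)=607163746, p(111)=679903203, p(112)=761002156, p(113)=851376628, p(114)=952050665, p(115)=1064144451, p(116)=1188908248, p(117)=1327710076, p(118)=1482074143, p(119)=1653668665, p(120)=1844349560, p(121)=2056148051, p(122)=2291320912, p(123)=2552338241, p(124)=2841940500, p(125)=3163127352, p(126)=3519222692, p(127)=3913864295, p(128)=4351078600, p(129)=4835271870, p(130)=5371315400, p(131)=5964539504, p(132)=6620830889, p(133)=7346629512, p(134)=8149040695, p(135)=9035836076, p(136)=10015581680, p(137)=11097645016, p(138)=12292341831, p(139)=13610949895, p(140)=15065878135, p(141)=16670689208, p(142)=18440293320, p(143)=20390982757, p(144)=22540654445, p(145)=24908858009, p(146)=27517052599, p(147)=30388671978, p(148)=33549419497, p(149)=37027355200, p(150)=40853235313, p(151)=45060624582, p(152)=49686288421, p(153)=54770336324, p(154)=60356673280, p(155)=66493182097, p(156)=73232243759, p(157)=80630964769, p(158)=88751778802, p(159)=97662728555, p(160)=107438159466.
Final step: p(161) = p(160) + p(159) - p(156) - p(154) + p(149) + p(146) - p(139) - p(135) + p(126) + p(121) - p(110) - p(104) + p(91) + p(84) - p(69) - p(61) + p(44) + p(35) - p(16) - p(6)
= 107438159466 + 97662728555 - 73232243759 - 60356673280 + 37027355200 + 27517052599 - 13610949895 - 9035836076 + 3519222692 + 2056148051 - 607163746 - 304801365 + 64112359 + 26543660 - 3554345 - 1121505 + 75175 + 14883 - 231 - 11
= 118159068427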